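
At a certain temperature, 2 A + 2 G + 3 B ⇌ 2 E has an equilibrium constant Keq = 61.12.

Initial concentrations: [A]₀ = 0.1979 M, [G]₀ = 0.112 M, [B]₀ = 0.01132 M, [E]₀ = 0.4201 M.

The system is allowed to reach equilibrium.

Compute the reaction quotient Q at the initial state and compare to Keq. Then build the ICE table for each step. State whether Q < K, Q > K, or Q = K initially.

Q₀ = 2.4765e+08; Q > K (proceeds reverse)

Q₀ = 2.4765e+08 vs Keq = 61.12 ⇒ Q>K, reverse
Step 1:
                   A          G          B          E
  init        0.1979      0.112    0.01132     0.4201
  Δ           0.2154     0.2154     0.3231    -0.2154
  eq          0.4133     0.3274     0.3345     0.2047
  solve Keq expr → x = -0.1077; check Q = 61.12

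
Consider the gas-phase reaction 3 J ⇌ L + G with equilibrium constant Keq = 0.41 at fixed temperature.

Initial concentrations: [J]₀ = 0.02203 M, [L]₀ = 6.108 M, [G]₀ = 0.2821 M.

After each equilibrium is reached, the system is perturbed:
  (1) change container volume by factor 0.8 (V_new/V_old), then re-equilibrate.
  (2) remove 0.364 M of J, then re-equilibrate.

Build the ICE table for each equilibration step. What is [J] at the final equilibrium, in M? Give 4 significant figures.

[J]_eq = 0.6706 M

Q₀ = 1.6116e+05 vs Keq = 0.41 ⇒ Q>K, reverse
Step 1:
                  J         L         G
  init      0.02203     6.108    0.2821
  Δ          0.7498   -0.2499   -0.2499
  eq         0.7718     5.858   0.03218
  solve Keq expr → x = -0.2499; check Q = 0.41
Then change container volume by factor 0.8 (V_new/V_old).
Step 2:
                  J         L         G
  init       0.9647     7.323   0.04022
  Δ        -0.02058  0.006861  0.006861
  eq         0.9442     7.329   0.04708
  solve Keq expr → x = 0.006861; check Q = 0.41
Then remove 0.364 M of J.
Step 3:
                  J         L         G
  init       0.5802     7.329   0.04708
  Δ         0.09043  -0.03014  -0.03014
  eq         0.6706     7.299   0.01694
  solve Keq expr → x = -0.03014; check Q = 0.41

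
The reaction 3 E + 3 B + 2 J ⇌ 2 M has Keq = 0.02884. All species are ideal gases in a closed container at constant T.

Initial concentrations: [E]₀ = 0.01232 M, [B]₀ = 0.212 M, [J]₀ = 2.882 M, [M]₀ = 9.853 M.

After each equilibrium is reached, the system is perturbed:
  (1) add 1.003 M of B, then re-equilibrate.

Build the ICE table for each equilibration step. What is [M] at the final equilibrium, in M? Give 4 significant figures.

[M]_eq = 8.663 M

Q₀ = 6.5601e+08 vs Keq = 0.02884 ⇒ Q>K, reverse
Step 1:
                   E          B          J          M
  Initial    0.01232      0.212      2.882      9.853
  Change       2.147      2.147      1.431     -1.431
  Equil        2.159      2.359      4.313      8.422
  solve Keq expr → x = -0.7157; check Q = 0.02884
Then add 1.003 M of B.
Step 2:
                   E          B          J          M
  Initial      2.159      3.362      4.313      8.422
  Change     -0.3617    -0.3617    -0.2411     0.2411
  Equil        1.798          3      4.072      8.663
  solve Keq expr → x = 0.1206; check Q = 0.02884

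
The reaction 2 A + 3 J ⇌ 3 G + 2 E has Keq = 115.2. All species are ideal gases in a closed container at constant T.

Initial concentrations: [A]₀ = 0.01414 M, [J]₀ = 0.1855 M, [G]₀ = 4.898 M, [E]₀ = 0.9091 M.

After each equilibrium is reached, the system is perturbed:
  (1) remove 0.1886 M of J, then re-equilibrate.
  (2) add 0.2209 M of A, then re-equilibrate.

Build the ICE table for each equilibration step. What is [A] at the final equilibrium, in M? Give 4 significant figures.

[A]_eq = 0.6829 M

Q₀ = 7.6094e+07 vs Keq = 115.2 ⇒ Q>K, reverse
Step 1:
                  A         J         G         E
  Initial   0.01414    0.1855     4.898    0.9091
  Change     0.4503    0.6754   -0.6754   -0.4503
  Equil      0.4644    0.8609     4.223    0.4588
  solve Keq expr → x = -0.2251; check Q = 115.2
Then remove 0.1886 M of J.
Step 2:
                  A         J         G         E
  Initial    0.4644    0.6723     4.223    0.4588
  Change    0.04594   0.06892  -0.06892  -0.04594
  Equil      0.5103    0.7412     4.154    0.4129
  solve Keq expr → x = -0.02297; check Q = 115.2
Then add 0.2209 M of A.
Step 3:
                  A         J         G         E
  Initial    0.7312    0.7412     4.154    0.4129
  Change   -0.04836  -0.07254   0.07254   0.04836
  Equil      0.6829    0.6687     4.226    0.4613
  solve Keq expr → x = 0.02418; check Q = 115.2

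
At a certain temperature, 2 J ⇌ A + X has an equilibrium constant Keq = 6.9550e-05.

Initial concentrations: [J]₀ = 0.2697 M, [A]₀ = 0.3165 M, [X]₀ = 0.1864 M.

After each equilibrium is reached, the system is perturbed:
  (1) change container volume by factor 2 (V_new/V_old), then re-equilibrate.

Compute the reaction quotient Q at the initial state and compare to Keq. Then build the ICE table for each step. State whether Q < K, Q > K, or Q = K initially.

Q₀ = 0.8111 vs Keq = 6.9550e-05 ⇒ Q>K, reverse
Step 1:
                   J          A          X
  I           0.2697     0.3165     0.1864
  C           0.3724    -0.1862    -0.1862
  E           0.6421     0.1303 2.2001e-04
  solve Keq expr → x = -0.1862; check Q = 6.9550e-05
Then change container volume by factor 2 (V_new/V_old).
Step 2:
                   J          A          X
  I            0.321    0.06516 1.1000e-04
  C                0          0          0
  E            0.321    0.06516 1.1000e-04
  solve Keq expr → x = 0; check Q = 6.9550e-05

Q₀ = 0.8111; Q > K (proceeds reverse)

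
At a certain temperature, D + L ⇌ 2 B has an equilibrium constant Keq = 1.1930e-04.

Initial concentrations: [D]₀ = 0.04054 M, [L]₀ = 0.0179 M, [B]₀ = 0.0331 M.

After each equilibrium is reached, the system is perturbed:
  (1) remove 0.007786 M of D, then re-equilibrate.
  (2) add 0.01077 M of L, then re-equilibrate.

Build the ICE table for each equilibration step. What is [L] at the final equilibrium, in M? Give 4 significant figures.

Q₀ = 1.51 vs Keq = 1.1930e-04 ⇒ Q>K, reverse
Step 1:
                    D           L           B
  init        0.04054      0.0179      0.0331
  Δ           0.01631     0.01631    -0.03262
  eq          0.05685     0.03421  4.8167e-04
  solve Keq expr → x = -0.01631; check Q = 1.1930e-04
Then remove 0.007786 M of D.
Step 2:
                    D           L           B
  init        0.04906     0.03421  4.8167e-04
  Δ        1.7005e-05  1.7005e-05 -3.4010e-05
  eq          0.04908     0.03423  4.4766e-04
  solve Keq expr → x = -1.7005e-05; check Q = 1.1930e-04
Then add 0.01077 M of L.
Step 3:
                    D           L           B
  init        0.04908       0.045  4.4766e-04
  Δ       -3.2633e-05 -3.2633e-05  6.5267e-05
  eq          0.04905     0.04496  5.1293e-04
  solve Keq expr → x = 3.2633e-05; check Q = 1.1930e-04

[L]_eq = 0.04496 M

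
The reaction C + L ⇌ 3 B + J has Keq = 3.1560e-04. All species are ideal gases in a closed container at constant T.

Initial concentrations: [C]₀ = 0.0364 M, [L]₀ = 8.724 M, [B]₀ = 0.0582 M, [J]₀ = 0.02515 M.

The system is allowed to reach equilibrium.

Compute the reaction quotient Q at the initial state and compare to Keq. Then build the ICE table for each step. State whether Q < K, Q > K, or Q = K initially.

Q₀ = 1.5613e-05 vs Keq = 3.1560e-04 ⇒ Q<K, forward
Step 1:
                   C          L          B          J
  I           0.0364      8.724     0.0582    0.02515
  C         -0.01682   -0.01682    0.05045    0.01682
  E          0.01958      8.707     0.1086    0.04197
  solve Keq expr → x = 0.01682; check Q = 3.1560e-04

Q₀ = 1.5613e-05; Q < K (proceeds forward)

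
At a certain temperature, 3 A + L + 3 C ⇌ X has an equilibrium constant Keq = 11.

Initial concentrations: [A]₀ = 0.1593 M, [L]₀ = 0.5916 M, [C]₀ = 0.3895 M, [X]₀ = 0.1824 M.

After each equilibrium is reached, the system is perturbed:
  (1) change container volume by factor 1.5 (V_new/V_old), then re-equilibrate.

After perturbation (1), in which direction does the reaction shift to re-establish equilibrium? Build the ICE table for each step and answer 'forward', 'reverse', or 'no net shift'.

Direction: reverse

Q₀ = 1291 vs Keq = 11 ⇒ Q>K, reverse
Step 1:
                  A         L         C         X
  init       0.1593    0.5916    0.3895    0.1824
  Δ          0.2315   0.07718    0.2315  -0.07718
  eq         0.3908    0.6688     0.621    0.1052
  solve Keq expr → x = -0.07718; check Q = 11
Then change container volume by factor 1.5 (V_new/V_old).
Step 2:
                  A         L         C         X
  init       0.2606    0.4459     0.414   0.07014
  Δ          0.1039   0.03462    0.1039  -0.03462
  eq         0.3644    0.4805    0.5179   0.03553
  solve Keq expr → x = -0.03462; check Q = 11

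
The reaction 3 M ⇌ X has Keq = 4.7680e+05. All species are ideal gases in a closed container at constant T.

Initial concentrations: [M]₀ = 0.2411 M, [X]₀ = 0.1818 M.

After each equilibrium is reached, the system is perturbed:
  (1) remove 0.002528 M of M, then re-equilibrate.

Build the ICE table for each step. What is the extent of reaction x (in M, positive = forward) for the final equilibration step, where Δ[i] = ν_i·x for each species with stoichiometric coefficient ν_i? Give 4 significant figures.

Q₀ = 12.97 vs Keq = 4.7680e+05 ⇒ Q<K, forward
Step 1:
                  M         X
  init       0.2411    0.1818
  Δ         -0.2329   0.07765
  eq       0.008164    0.2594
  solve Keq expr → x = 0.07765; check Q = 4.7680e+05
Then remove 0.002528 M of M.
Step 2:
                  M         X
  init     0.005636    0.2594
  Δ        0.002519 -8.3973e-04
  eq       0.008155    0.2586
  solve Keq expr → x = -8.3973e-04; check Q = 4.7680e+05

x = -8.3973e-04 M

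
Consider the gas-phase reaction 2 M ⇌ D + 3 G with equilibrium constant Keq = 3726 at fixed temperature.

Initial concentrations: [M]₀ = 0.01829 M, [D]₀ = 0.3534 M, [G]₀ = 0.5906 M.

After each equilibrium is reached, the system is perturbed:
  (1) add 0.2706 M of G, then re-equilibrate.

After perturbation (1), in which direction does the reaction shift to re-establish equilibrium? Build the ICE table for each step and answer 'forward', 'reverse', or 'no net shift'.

Direction: reverse

Q₀ = 217.6 vs Keq = 3726 ⇒ Q<K, forward
Step 1:
                   M          D          G
  init       0.01829     0.3534     0.5906
  Δ         -0.01359   0.006797    0.02039
  eq        0.004696     0.3602      0.611
  solve Keq expr → x = 0.006797; check Q = 3726
Then add 0.2706 M of G.
Step 2:
                   M          D          G
  init      0.004696     0.3602     0.8816
  Δ         0.003355  -0.001677  -0.005032
  eq         0.00805     0.3585     0.8766
  solve Keq expr → x = -0.001677; check Q = 3726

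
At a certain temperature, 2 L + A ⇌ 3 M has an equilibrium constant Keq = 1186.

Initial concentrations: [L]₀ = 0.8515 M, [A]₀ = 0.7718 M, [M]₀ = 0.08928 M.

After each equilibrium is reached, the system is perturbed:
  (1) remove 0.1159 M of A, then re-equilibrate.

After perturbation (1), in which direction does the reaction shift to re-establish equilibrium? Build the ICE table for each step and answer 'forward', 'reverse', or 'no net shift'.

Q₀ = 0.001272 vs Keq = 1186 ⇒ Q<K, forward
Step 1:
                   L          A          M
  init        0.8515     0.7718    0.08928
  Δ          -0.7844    -0.3922      1.177
  eq         0.06712     0.3796      1.266
  solve Keq expr → x = 0.3922; check Q = 1186
Then remove 0.1159 M of A.
Step 2:
                   L          A          M
  init       0.06712     0.2637      1.266
  Δ          0.01102   0.005512   -0.01654
  eq         0.07815     0.2692      1.249
  solve Keq expr → x = -0.005512; check Q = 1186

Direction: reverse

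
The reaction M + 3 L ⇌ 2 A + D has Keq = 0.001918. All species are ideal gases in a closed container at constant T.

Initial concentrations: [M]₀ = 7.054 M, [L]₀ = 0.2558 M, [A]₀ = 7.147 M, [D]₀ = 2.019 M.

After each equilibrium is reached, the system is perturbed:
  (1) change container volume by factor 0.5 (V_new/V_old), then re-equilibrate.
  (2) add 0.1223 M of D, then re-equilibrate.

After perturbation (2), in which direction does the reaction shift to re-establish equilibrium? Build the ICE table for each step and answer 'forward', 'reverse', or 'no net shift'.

Q₀ = 873.5 vs Keq = 0.001918 ⇒ Q>K, reverse
Step 1:
                  M         L         A         D
  Initial     7.054    0.2558     7.147     2.019
  Change      1.785     5.355     -3.57    -1.785
  Equil       8.839     5.611     3.577     0.234
  solve Keq expr → x = -1.785; check Q = 0.001918
Then change container volume by factor 0.5 (V_new/V_old).
Step 2:
                  M         L         A         D
  Initial     17.68     11.22     7.154     0.468
  Change     -0.218   -0.6539    0.4359     0.218
  Equil       17.46     10.57      7.59     0.686
  solve Keq expr → x = 0.218; check Q = 0.001918
Then add 0.1223 M of D.
Step 3:
                  M         L         A         D
  Initial     17.46     10.57      7.59    0.8083
  Change    0.06034     0.181   -0.1207  -0.06034
  Equil       17.52     10.75     7.469     0.748
  solve Keq expr → x = -0.06034; check Q = 0.001918

Direction: reverse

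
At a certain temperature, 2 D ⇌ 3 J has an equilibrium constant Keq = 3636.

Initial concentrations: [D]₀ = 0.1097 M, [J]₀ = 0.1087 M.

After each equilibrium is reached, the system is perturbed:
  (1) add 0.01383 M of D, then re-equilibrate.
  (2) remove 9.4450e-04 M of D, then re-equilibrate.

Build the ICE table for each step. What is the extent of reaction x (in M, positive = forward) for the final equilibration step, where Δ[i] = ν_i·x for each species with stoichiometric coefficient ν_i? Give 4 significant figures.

x = -4.6296e-04 M

Q₀ = 0.1067 vs Keq = 3636 ⇒ Q<K, forward
Step 1:
                   D          J
  Initial     0.1097     0.1087
  Change     -0.1074     0.1611
  Equil     0.002324     0.2698
  solve Keq expr → x = 0.05369; check Q = 3636
Then add 0.01383 M of D.
Step 2:
                   D          J
  Initial    0.01615     0.2698
  Change    -0.01356    0.02034
  Equil     0.002591     0.2901
  solve Keq expr → x = 0.006781; check Q = 3636
Then remove 9.4450e-04 M of D.
Step 3:
                   D          J
  Initial   0.001647     0.2901
  Change  9.2591e-04  -0.001389
  Equil     0.002573     0.2887
  solve Keq expr → x = -4.6296e-04; check Q = 3636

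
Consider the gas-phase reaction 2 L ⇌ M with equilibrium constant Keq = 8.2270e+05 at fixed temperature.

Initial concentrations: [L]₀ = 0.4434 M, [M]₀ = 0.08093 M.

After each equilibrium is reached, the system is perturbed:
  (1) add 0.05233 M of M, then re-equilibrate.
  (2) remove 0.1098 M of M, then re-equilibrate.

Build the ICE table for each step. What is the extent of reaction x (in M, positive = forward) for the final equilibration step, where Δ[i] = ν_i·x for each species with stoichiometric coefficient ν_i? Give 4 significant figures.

Q₀ = 0.4116 vs Keq = 8.2270e+05 ⇒ Q<K, forward
Step 1:
                  L         M
  I          0.4434   0.08093
  C         -0.4428    0.2214
  E       6.0620e-04    0.3023
  solve Keq expr → x = 0.2214; check Q = 8.2270e+05
Then add 0.05233 M of M.
Step 2:
                  L         M
  I       6.0620e-04    0.3547
  C       5.0348e-05 -2.5174e-05
  E       6.5655e-04    0.3546
  solve Keq expr → x = -2.5174e-05; check Q = 8.2270e+05
Then remove 0.1098 M of M.
Step 3:
                  L         M
  I       6.5655e-04    0.2448
  C       -1.1097e-04 5.5483e-05
  E       5.4558e-04    0.2449
  solve Keq expr → x = 5.5483e-05; check Q = 8.2270e+05

x = 5.5483e-05 M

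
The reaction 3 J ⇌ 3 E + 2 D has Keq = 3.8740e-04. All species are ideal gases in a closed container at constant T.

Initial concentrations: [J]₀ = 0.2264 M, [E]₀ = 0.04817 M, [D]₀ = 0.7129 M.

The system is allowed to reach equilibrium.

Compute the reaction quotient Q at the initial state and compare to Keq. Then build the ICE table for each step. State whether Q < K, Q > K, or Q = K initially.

Q₀ = 0.004895; Q > K (proceeds reverse)

Q₀ = 0.004895 vs Keq = 3.8740e-04 ⇒ Q>K, reverse
Step 1:
                    J           E           D
  Initial      0.2264     0.04817      0.7129
  Change      0.02486    -0.02486    -0.01657
  Equil        0.2513     0.02331      0.6963
  solve Keq expr → x = -0.008285; check Q = 3.8740e-04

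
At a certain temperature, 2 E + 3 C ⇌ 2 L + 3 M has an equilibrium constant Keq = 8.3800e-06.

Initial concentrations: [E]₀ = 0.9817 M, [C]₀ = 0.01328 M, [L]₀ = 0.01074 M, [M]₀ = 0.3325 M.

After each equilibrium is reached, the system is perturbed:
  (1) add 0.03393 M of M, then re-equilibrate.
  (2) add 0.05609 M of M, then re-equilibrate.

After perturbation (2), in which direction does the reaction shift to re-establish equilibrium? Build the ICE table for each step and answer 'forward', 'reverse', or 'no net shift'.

Q₀ = 1.879 vs Keq = 8.3800e-06 ⇒ Q>K, reverse
Step 1:
                    E           C           L           M
  I            0.9817     0.01328     0.01074      0.3325
  C           0.01066     0.01599    -0.01066    -0.01599
  E            0.9924     0.02927  8.0782e-05      0.3165
  solve Keq expr → x = -0.00533; check Q = 8.3800e-06
Then add 0.03393 M of M.
Step 2:
                    E           C           L           M
  I            0.9924     0.02927  8.0782e-05      0.3504
  C        1.1377e-05  1.7065e-05 -1.1377e-05 -1.7065e-05
  E            0.9924     0.02929  6.9405e-05      0.3504
  solve Keq expr → x = -5.6884e-06; check Q = 8.3800e-06
Then add 0.05609 M of M.
Step 3:
                    E           C           L           M
  I            0.9924     0.02929  6.9405e-05      0.4065
  C        1.3793e-05  2.0690e-05 -1.3793e-05 -2.0690e-05
  E            0.9924     0.02931  5.5612e-05      0.4065
  solve Keq expr → x = -6.8966e-06; check Q = 8.3800e-06

Direction: reverse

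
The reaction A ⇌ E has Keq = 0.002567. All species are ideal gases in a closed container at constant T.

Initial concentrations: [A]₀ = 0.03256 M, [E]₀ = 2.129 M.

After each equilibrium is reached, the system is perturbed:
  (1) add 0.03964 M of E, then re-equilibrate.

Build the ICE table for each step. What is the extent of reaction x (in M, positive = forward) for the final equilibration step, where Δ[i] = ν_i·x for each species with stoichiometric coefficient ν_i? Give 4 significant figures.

x = -0.03954 M

Q₀ = 65.39 vs Keq = 0.002567 ⇒ Q>K, reverse
Step 1:
                  A         E
  I         0.03256     2.129
  C           2.123    -2.123
  E           2.156  0.005535
  solve Keq expr → x = -2.123; check Q = 0.002567
Then add 0.03964 M of E.
Step 2:
                  A         E
  I           2.156   0.04517
  C         0.03954  -0.03954
  E           2.196  0.005636
  solve Keq expr → x = -0.03954; check Q = 0.002567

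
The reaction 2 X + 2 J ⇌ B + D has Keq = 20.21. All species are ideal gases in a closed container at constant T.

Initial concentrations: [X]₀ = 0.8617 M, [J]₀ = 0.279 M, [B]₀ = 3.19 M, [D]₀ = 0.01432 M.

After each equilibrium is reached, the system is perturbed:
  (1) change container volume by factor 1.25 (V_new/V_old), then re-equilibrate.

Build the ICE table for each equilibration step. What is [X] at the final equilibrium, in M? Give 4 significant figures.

Q₀ = 0.7903 vs Keq = 20.21 ⇒ Q<K, forward
Step 1:
                  X         J         B         D
  init       0.8617     0.279      3.19   0.01432
  Δ         -0.1268   -0.1268    0.0634    0.0634
  eq         0.7349    0.1522     3.253   0.07772
  solve Keq expr → x = 0.0634; check Q = 20.21
Then change container volume by factor 1.25 (V_new/V_old).
Step 2:
                  X         J         B         D
  init       0.5879    0.1218     2.603   0.06218
  Δ         0.01618   0.01618 -0.008089 -0.008089
  eq         0.6041    0.1379     2.595   0.05409
  solve Keq expr → x = -0.008089; check Q = 20.21

[X]_eq = 0.6041 M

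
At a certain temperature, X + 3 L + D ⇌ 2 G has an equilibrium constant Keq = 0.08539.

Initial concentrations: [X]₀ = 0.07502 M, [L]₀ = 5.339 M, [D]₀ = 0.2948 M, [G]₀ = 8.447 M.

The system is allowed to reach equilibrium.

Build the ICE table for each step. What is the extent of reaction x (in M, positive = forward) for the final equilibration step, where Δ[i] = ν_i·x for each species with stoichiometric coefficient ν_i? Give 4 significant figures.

Q₀ = 21.2 vs Keq = 0.08539 ⇒ Q>K, reverse
Step 1:
                   X          L          D          G
  init       0.07502      5.339     0.2948      8.447
  Δ           0.8568       2.57     0.8568     -1.714
  eq          0.9318      7.909      1.152      6.733
  solve Keq expr → x = -0.8568; check Q = 0.08539

x = -0.8568 M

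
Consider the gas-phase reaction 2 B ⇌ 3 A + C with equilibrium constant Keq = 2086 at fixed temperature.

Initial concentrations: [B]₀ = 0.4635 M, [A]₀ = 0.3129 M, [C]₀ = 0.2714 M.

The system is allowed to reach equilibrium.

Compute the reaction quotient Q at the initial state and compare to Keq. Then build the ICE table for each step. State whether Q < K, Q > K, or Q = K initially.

Q₀ = 0.0387 vs Keq = 2086 ⇒ Q<K, forward
Step 1:
                  B         A         C
  I          0.4635    0.3129    0.2714
  C         -0.4484    0.6726    0.2242
  E         0.01508    0.9855    0.4956
  solve Keq expr → x = 0.2242; check Q = 2086

Q₀ = 0.0387; Q < K (proceeds forward)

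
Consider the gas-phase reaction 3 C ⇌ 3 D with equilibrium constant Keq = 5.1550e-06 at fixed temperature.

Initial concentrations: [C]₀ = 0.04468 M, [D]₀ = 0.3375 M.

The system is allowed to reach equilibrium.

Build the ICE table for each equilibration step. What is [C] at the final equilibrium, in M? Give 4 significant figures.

Q₀ = 431 vs Keq = 5.1550e-06 ⇒ Q>K, reverse
Step 1:
                   C          D
  init       0.04468     0.3375
  Δ            0.331     -0.331
  eq          0.3757    0.00649
  solve Keq expr → x = -0.1103; check Q = 5.1550e-06

[C]_eq = 0.3757 M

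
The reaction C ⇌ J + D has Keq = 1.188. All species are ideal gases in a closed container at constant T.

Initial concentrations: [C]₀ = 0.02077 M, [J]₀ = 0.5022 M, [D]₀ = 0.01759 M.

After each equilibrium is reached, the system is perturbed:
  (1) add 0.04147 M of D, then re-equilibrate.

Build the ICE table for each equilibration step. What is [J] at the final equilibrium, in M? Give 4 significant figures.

Q₀ = 0.4253 vs Keq = 1.188 ⇒ Q<K, forward
Step 1:
                  C         J         D
  Initial   0.02077    0.5022   0.01759
  Change  -0.009226  0.009226  0.009226
  Equil     0.01154    0.5114   0.02682
  solve Keq expr → x = 0.009226; check Q = 1.188
Then add 0.04147 M of D.
Step 2:
                  C         J         D
  Initial   0.01154    0.5114   0.06829
  Change    0.01208  -0.01208  -0.01208
  Equil     0.02362    0.4993   0.05621
  solve Keq expr → x = -0.01208; check Q = 1.188

[J]_eq = 0.4993 M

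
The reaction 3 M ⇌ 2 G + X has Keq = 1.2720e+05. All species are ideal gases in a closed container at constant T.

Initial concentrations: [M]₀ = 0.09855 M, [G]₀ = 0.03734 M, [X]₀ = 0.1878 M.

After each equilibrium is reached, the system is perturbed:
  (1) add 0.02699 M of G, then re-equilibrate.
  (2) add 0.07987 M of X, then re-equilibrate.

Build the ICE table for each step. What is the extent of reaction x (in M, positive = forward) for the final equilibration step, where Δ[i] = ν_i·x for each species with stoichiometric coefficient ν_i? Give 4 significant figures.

Q₀ = 0.2736 vs Keq = 1.2720e+05 ⇒ Q<K, forward
Step 1:
                  M         G         X
  Initial   0.09855   0.03734    0.1878
  Change   -0.09594   0.06396   0.03198
  Equil    0.002608    0.1013    0.2198
  solve Keq expr → x = 0.03198; check Q = 1.2720e+05
Then add 0.02699 M of G.
Step 2:
                  M         G         X
  Initial  0.002608    0.1283    0.2198
  Change  4.3939e-04 -2.9293e-04 -1.4646e-04
  Equil    0.003047     0.128    0.2196
  solve Keq expr → x = -1.4646e-04; check Q = 1.2720e+05
Then add 0.07987 M of X.
Step 3:
                  M         G         X
  Initial  0.003047     0.128    0.2995
  Change  3.2763e-04 -2.1842e-04 -1.0921e-04
  Equil    0.003375    0.1278    0.2994
  solve Keq expr → x = -1.0921e-04; check Q = 1.2720e+05

x = -1.0921e-04 M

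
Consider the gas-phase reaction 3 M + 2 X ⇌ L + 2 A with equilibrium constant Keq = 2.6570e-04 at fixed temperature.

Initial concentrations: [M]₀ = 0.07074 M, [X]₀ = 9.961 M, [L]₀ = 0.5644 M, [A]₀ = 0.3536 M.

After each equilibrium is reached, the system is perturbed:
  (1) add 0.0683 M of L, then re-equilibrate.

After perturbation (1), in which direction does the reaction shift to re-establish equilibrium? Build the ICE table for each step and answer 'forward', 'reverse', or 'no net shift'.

Q₀ = 2.009 vs Keq = 2.6570e-04 ⇒ Q>K, reverse
Step 1:
                    M           X           L           A
  I           0.07074       9.961      0.5644      0.3536
  C            0.4051      0.2701      -0.135     -0.2701
  E            0.4758       10.23      0.4294     0.08354
  solve Keq expr → x = -0.135; check Q = 2.6570e-04
Then add 0.0683 M of L.
Step 2:
                    M           X           L           A
  I            0.4758       10.23      0.4977     0.08354
  C          0.006298    0.004198   -0.002099   -0.004198
  E            0.4821       10.24      0.4956     0.07934
  solve Keq expr → x = -0.002099; check Q = 2.6570e-04

Direction: reverse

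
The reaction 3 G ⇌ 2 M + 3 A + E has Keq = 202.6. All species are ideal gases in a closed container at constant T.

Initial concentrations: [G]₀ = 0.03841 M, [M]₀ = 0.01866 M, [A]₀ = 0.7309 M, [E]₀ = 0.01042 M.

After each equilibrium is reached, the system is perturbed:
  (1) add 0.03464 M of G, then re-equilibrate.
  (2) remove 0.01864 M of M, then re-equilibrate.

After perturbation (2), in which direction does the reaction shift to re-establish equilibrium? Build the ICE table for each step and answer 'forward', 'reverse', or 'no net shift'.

Direction: forward

Q₀ = 0.025 vs Keq = 202.6 ⇒ Q<K, forward
Step 1:
                   G          M          A          E
  Initial    0.03841    0.01866     0.7309    0.01042
  Change    -0.03406    0.02271    0.03406    0.01135
  Equil      0.00435    0.04137      0.765    0.02177
  solve Keq expr → x = 0.01135; check Q = 202.6
Then add 0.03464 M of G.
Step 2:
                   G          M          A          E
  Initial    0.03899    0.04137      0.765    0.02177
  Change    -0.03215    0.02143    0.03215    0.01072
  Equil     0.006842     0.0628     0.7971    0.03249
  solve Keq expr → x = 0.01072; check Q = 202.6
Then remove 0.01864 M of M.
Step 3:
                   G          M          A          E
  Initial   0.006842    0.04416     0.7971    0.03249
  Change   -0.001326 8.8385e-04   0.001326 4.4193e-04
  Equil     0.005516    0.04504     0.7984    0.03293
  solve Keq expr → x = 4.4193e-04; check Q = 202.6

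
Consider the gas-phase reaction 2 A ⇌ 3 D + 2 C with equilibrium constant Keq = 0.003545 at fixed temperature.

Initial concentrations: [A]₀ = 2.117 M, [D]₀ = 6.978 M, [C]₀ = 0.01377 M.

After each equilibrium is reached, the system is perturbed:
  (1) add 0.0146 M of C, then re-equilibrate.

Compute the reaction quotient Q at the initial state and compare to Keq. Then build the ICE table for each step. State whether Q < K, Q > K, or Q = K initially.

Q₀ = 0.01438 vs Keq = 0.003545 ⇒ Q>K, reverse
Step 1:
                  A         D         C
  I           2.117     6.978   0.01377
  C        0.006894  -0.01034 -0.006894
  E           2.124     6.968  0.006876
  solve Keq expr → x = -0.003447; check Q = 0.003545
Then add 0.0146 M of C.
Step 2:
                  A         D         C
  I           2.124     6.968   0.02148
  C         0.01452  -0.02178  -0.01452
  E           2.138     6.946  0.006955
  solve Keq expr → x = -0.00726; check Q = 0.003545

Q₀ = 0.01438; Q > K (proceeds reverse)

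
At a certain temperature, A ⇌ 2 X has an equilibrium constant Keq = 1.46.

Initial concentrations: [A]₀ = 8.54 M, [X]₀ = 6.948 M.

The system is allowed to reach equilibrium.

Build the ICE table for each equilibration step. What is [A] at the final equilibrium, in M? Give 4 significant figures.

Q₀ = 5.653 vs Keq = 1.46 ⇒ Q>K, reverse
Step 1:
                   A          X
  I             8.54      6.948
  C            1.554     -3.109
  E            10.09      3.839
  solve Keq expr → x = -1.554; check Q = 1.46

[A]_eq = 10.09 M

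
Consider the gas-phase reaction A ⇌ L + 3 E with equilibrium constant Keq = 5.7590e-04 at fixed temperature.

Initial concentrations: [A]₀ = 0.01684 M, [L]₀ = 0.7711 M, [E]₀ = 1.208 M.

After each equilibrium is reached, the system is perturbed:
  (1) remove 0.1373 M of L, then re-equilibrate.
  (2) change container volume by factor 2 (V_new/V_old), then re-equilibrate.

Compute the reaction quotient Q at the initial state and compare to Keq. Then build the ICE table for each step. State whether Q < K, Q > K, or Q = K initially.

Q₀ = 80.72; Q > K (proceeds reverse)

Q₀ = 80.72 vs Keq = 5.7590e-04 ⇒ Q>K, reverse
Step 1:
                   A          L          E
  I          0.01684     0.7711      1.208
  C            0.375     -0.375     -1.125
  E           0.3919     0.3961     0.0829
  solve Keq expr → x = -0.375; check Q = 5.7590e-04
Then remove 0.1373 M of L.
Step 2:
                   A          L          E
  I           0.3919     0.2588     0.0829
  C        -0.003946   0.003946    0.01184
  E           0.3879     0.2627    0.09474
  solve Keq expr → x = 0.003946; check Q = 5.7590e-04
Then change container volume by factor 2 (V_new/V_old).
Step 3:
                   A          L          E
  I            0.194     0.1314    0.04737
  C         -0.01399    0.01399    0.04197
  E             0.18     0.1453    0.08934
  solve Keq expr → x = 0.01399; check Q = 5.7590e-04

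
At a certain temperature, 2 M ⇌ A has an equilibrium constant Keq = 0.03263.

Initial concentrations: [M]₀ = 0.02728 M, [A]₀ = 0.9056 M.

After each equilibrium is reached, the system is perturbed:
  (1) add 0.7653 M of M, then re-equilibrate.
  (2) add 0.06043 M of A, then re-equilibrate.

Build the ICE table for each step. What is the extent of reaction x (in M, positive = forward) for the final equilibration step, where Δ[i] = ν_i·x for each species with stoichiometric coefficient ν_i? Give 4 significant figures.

Q₀ = 1217 vs Keq = 0.03263 ⇒ Q>K, reverse
Step 1:
                    M           A
  init        0.02728      0.9056
  Δ             1.632     -0.8158
  eq            1.659      0.0898
  solve Keq expr → x = -0.8158; check Q = 0.03263
Then add 0.7653 M of M.
Step 2:
                    M           A
  init          2.424      0.0898
  Δ           -0.1561     0.07806
  eq            2.268      0.1679
  solve Keq expr → x = 0.07806; check Q = 0.03263
Then add 0.06043 M of A.
Step 3:
                    M           A
  init          2.268      0.2283
  Δ           0.09282    -0.04641
  eq            2.361      0.1819
  solve Keq expr → x = -0.04641; check Q = 0.03263

x = -0.04641 M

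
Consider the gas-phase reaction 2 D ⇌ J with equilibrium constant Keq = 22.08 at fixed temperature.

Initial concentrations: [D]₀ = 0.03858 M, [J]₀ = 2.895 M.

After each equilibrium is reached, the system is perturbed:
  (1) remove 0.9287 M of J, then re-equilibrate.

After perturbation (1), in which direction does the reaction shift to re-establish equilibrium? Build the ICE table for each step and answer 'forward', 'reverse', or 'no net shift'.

Q₀ = 1945 vs Keq = 22.08 ⇒ Q>K, reverse
Step 1:
                    D           J
  I           0.03858       2.895
  C            0.3136     -0.1568
  E            0.3522       2.738
  solve Keq expr → x = -0.1568; check Q = 22.08
Then remove 0.9287 M of J.
Step 2:
                    D           J
  I            0.3522        1.81
  C          -0.06339     0.03169
  E            0.2888       1.841
  solve Keq expr → x = 0.03169; check Q = 22.08

Direction: forward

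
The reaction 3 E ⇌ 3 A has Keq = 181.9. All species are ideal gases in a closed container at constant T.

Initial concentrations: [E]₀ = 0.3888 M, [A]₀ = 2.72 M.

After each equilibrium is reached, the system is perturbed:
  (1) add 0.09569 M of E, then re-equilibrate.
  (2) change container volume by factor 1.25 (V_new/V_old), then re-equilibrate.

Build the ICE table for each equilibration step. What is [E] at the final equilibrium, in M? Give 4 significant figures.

[E]_eq = 0.3846 M

Q₀ = 342.4 vs Keq = 181.9 ⇒ Q>K, reverse
Step 1:
                  E         A
  I          0.3888      2.72
  C         0.07757  -0.07757
  E          0.4664     2.642
  solve Keq expr → x = -0.02586; check Q = 181.9
Then add 0.09569 M of E.
Step 2:
                  E         A
  I          0.5621     2.642
  C        -0.08134   0.08134
  E          0.4807     2.724
  solve Keq expr → x = 0.02711; check Q = 181.9
Then change container volume by factor 1.25 (V_new/V_old).
Step 3:
                  E         A
  I          0.3846     2.179
  C               0         0
  E          0.3846     2.179
  solve Keq expr → x = 0; check Q = 181.9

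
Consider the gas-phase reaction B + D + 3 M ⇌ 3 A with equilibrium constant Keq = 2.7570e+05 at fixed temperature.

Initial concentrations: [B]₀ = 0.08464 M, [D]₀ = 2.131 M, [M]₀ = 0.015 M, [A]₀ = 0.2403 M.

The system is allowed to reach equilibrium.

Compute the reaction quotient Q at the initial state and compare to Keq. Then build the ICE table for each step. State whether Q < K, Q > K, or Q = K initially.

Q₀ = 2.2794e+04 vs Keq = 2.7570e+05 ⇒ Q<K, forward
Step 1:
                    B           D           M           A
  init        0.08464       2.131       0.015      0.2403
  Δ         -0.002722   -0.002722   -0.008166    0.008166
  eq          0.08192       2.128    0.006834      0.2485
  solve Keq expr → x = 0.002722; check Q = 2.7570e+05

Q₀ = 2.2794e+04; Q < K (proceeds forward)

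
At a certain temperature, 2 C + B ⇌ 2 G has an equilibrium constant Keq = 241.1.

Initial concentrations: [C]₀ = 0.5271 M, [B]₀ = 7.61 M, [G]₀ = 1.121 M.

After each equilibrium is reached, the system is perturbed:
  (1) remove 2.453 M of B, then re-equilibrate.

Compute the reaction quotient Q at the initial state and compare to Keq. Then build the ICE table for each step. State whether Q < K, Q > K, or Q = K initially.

Q₀ = 0.5943; Q < K (proceeds forward)

Q₀ = 0.5943 vs Keq = 241.1 ⇒ Q<K, forward
Step 1:
                  C         B         G
  init       0.5271      7.61     1.121
  Δ         -0.4889   -0.2444    0.4889
  eq         0.0382     7.366      1.61
  solve Keq expr → x = 0.2444; check Q = 241.1
Then remove 2.453 M of B.
Step 2:
                  C         B         G
  init       0.0382     4.913      1.61
  Δ        0.008314  0.004157 -0.008314
  eq        0.04652     4.917     1.602
  solve Keq expr → x = -0.004157; check Q = 241.1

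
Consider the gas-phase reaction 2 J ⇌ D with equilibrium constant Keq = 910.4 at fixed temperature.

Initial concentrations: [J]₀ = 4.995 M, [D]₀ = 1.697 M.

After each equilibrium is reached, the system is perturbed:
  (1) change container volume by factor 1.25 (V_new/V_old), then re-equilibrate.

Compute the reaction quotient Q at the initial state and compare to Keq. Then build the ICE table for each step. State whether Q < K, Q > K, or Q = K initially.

Q₀ = 0.06802 vs Keq = 910.4 ⇒ Q<K, forward
Step 1:
                   J          D
  Initial      4.995      1.697
  Change      -4.927      2.464
  Equil       0.0676      4.161
  solve Keq expr → x = 2.464; check Q = 910.4
Then change container volume by factor 1.25 (V_new/V_old).
Step 2:
                   J          D
  Initial    0.05408      3.329
  Change    0.006355  -0.003177
  Equil      0.06044      3.325
  solve Keq expr → x = -0.003177; check Q = 910.4

Q₀ = 0.06802; Q < K (proceeds forward)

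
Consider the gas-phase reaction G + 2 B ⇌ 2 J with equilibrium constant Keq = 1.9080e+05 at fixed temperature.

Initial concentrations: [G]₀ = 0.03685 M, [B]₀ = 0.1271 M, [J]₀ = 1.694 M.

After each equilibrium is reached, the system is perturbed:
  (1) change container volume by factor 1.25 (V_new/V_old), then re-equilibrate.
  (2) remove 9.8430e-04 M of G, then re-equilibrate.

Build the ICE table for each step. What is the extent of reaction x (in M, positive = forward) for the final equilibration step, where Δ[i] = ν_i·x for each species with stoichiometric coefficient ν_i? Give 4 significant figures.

Q₀ = 4821 vs Keq = 1.9080e+05 ⇒ Q<K, forward
Step 1:
                  G         B         J
  Initial   0.03685    0.1271     1.694
  Change   -0.03261  -0.06523   0.06523
  Equil    0.004237   0.06187     1.759
  solve Keq expr → x = 0.03261; check Q = 1.9080e+05
Then change container volume by factor 1.25 (V_new/V_old).
Step 2:
                  G         B         J
  Initial   0.00339    0.0495     1.407
  Change  6.3183e-04  0.001264 -0.001264
  Equil    0.004021   0.05076     1.406
  solve Keq expr → x = -6.3183e-04; check Q = 1.9080e+05
Then remove 9.8430e-04 M of G.
Step 3:
                  G         B         J
  Initial  0.003037   0.05076     1.406
  Change  7.4899e-04  0.001498 -0.001498
  Equil    0.003786   0.05226     1.405
  solve Keq expr → x = -7.4899e-04; check Q = 1.9080e+05

x = -7.4899e-04 M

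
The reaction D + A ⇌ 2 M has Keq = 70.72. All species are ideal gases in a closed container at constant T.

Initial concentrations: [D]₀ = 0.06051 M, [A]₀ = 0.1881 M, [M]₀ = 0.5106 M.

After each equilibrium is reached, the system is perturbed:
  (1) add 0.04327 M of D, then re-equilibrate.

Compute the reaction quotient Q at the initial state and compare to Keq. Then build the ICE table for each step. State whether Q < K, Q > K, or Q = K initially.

Q₀ = 22.91 vs Keq = 70.72 ⇒ Q<K, forward
Step 1:
                   D          A          M
  init       0.06051     0.1881     0.5106
  Δ           -0.031     -0.031      0.062
  eq         0.02951     0.1571     0.5726
  solve Keq expr → x = 0.031; check Q = 70.72
Then add 0.04327 M of D.
Step 2:
                   D          A          M
  init       0.07278     0.1571     0.5726
  Δ         -0.02893   -0.02893    0.05786
  eq         0.04385     0.1282     0.6305
  solve Keq expr → x = 0.02893; check Q = 70.72

Q₀ = 22.91; Q < K (proceeds forward)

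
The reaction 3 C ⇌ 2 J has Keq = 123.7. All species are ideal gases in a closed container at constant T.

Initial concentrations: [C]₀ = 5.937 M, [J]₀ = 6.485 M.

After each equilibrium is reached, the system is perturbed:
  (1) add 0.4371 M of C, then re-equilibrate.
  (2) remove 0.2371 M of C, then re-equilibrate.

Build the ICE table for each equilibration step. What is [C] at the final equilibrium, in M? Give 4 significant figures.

Q₀ = 0.201 vs Keq = 123.7 ⇒ Q<K, forward
Step 1:
                    C           J
  Initial       5.937       6.485
  Change       -5.016       3.344
  Equil        0.9209       9.829
  solve Keq expr → x = 1.672; check Q = 123.7
Then add 0.4371 M of C.
Step 2:
                    C           J
  Initial       1.358       9.829
  Change      -0.4197      0.2798
  Equil        0.9383       10.11
  solve Keq expr → x = 0.1399; check Q = 123.7
Then remove 0.2371 M of C.
Step 3:
                    C           J
  Initial      0.7012       10.11
  Change       0.2277     -0.1518
  Equil        0.9289       9.957
  solve Keq expr → x = -0.07589; check Q = 123.7

[C]_eq = 0.9289 M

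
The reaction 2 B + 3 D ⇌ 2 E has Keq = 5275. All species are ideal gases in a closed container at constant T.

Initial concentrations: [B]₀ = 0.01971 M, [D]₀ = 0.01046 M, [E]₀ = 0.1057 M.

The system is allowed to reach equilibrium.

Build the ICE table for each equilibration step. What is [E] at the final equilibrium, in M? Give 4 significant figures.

Q₀ = 2.5129e+07 vs Keq = 5275 ⇒ Q>K, reverse
Step 1:
                  B         D         E
  I         0.01971   0.01046    0.1057
  C         0.03677   0.05515  -0.03677
  E         0.05648   0.06561   0.06893
  solve Keq expr → x = -0.01838; check Q = 5275

[E]_eq = 0.06893 M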